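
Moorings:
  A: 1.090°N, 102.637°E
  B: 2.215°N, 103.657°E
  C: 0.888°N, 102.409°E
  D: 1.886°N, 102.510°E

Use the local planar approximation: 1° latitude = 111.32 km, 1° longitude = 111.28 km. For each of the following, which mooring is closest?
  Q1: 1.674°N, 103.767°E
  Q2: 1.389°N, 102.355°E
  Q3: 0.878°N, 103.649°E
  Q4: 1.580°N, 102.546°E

Q1→B; Q2→A; Q3→A; Q4→D

Q1 at 1.674°N, 103.767°E:
  A: 141.558 km
  B: 61.456 km
  C: 174.621 km
  D: 141.856 km
  → nearest: B (61.456 km)
Q2 at 1.389°N, 102.355°E:
  A: 45.745 km
  B: 171.601 km
  C: 56.094 km
  D: 57.952 km
  → nearest: A (45.745 km)
Q3 at 0.878°N, 103.649°E:
  A: 115.062 km
  B: 148.838 km
  C: 137.992 km
  D: 169.282 km
  → nearest: A (115.062 km)
Q4 at 1.580°N, 102.546°E:
  A: 55.479 km
  B: 142.414 km
  C: 78.528 km
  D: 34.299 km
  → nearest: D (34.299 km)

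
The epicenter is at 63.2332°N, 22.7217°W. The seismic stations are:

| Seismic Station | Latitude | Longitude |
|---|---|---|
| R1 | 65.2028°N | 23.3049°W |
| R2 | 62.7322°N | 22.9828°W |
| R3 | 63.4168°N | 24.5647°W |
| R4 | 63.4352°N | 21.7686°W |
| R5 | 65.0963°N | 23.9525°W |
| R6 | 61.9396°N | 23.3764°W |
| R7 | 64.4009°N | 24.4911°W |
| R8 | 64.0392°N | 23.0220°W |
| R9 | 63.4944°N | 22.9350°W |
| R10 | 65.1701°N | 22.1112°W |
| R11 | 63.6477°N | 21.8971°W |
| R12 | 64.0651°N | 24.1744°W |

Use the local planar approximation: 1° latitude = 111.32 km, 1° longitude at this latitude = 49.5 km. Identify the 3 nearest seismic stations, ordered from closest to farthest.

Distances from 63.2332°N, 22.7217°W:
R1: √((1.9696·111.32)² + (-0.5832·49.5)²) = √(48073.137406 + 833.384519) = 221.1482 km
R2: √((-0.5010·111.32)² + (-0.2611·49.5)²) = √(3110.440135 + 167.041408) = 57.2493 km
R3: √((0.1836·111.32)² + (-1.8430·49.5)²) = √(417.726232 + 8322.639212) = 93.4899 km
R4: √((0.2020·111.32)² + (0.9531·49.5)²) = √(505.648978 + 2225.806144) = 52.2633 km
R5: √((1.8631·111.32)² + (-1.2308·49.5)²) = √(43014.881122 + 3711.806885) = 216.1636 km
R6: √((-1.2936·111.32)² + (-0.6547·49.5)²) = √(20737.022989 + 1050.255779) = 147.6051 km
R7: √((1.1677·111.32)² + (-1.7694·49.5)²) = √(16896.974775 + 7671.184776) = 156.7423 km
R8: √((0.8060·111.32)² + (-0.3003·49.5)²) = √(8050.381820 + 220.963766) = 90.9469 km
R9: √((0.2612·111.32)² + (-0.2133·49.5)²) = √(845.459368 + 111.478755) = 30.9344 km
R10: √((1.9369·111.32)² + (0.6105·49.5)²) = √(46490.133536 + 913.233290) = 217.7231 km
R11: √((0.4145·111.32)² + (0.8246·49.5)²) = √(2129.097084 + 1666.084633) = 61.6050 km
R12: √((0.8319·111.32)² + (-1.4527·49.5)²) = √(8576.076452 + 5170.853945) = 117.2473 km
Sorted: R9 (30.9344 km) < R4 (52.2633 km) < R2 (57.2493 km) < R11 (61.6050 km) < R8 (90.9469 km) < …

R9, R4, R2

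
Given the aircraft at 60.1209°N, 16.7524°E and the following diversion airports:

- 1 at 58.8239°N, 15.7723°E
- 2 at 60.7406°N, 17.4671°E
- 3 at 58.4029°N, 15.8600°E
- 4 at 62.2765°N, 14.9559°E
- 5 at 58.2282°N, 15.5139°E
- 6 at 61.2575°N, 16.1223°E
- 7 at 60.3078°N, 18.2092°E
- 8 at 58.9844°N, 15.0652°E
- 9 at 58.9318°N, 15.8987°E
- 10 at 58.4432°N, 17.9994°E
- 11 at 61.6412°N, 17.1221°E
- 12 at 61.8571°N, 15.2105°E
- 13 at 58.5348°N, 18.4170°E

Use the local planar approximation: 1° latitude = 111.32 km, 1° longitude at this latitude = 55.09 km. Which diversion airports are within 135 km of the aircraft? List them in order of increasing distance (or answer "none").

2, 7, 6

Distances from 60.1209°N, 16.7524°E:
1: √((-1.2970·111.32)² + (-0.9801·55.09)²) = √(20846.173475 + 2915.320612) = 154.1476 km
2: √((0.6197·111.32)² + (0.7147·55.09)²) = √(4758.930777 + 1550.219191) = 79.4302 km
3: √((-1.7180·111.32)² + (-0.8924·55.09)²) = √(36575.705705 + 2416.933314) = 197.4655 km
4: √((2.1556·111.32)² + (-1.7965·55.09)²) = √(57581.469651 + 9794.899580) = 259.5696 km
5: √((-1.8927·111.32)² + (-1.2385·55.09)²) = √(44392.536411 + 4655.191665) = 221.4672 km
6: √((1.1366·111.32)² + (-0.6301·55.09)²) = √(16008.907628 + 1204.937454) = 131.2015 km
7: √((0.1869·111.32)² + (1.4568·55.09)²) = √(432.877485 + 6440.883002) = 82.9081 km
8: √((-1.1365·111.32)² + (-1.6872·55.09)²) = √(16006.090770 + 8639.302448) = 156.9885 km
9: √((-1.1891·111.32)² + (-0.8537·55.09)²) = √(17521.978921 + 2211.852222) = 140.4772 km
10: √((-1.6777·111.32)² + (1.2470·55.09)²) = √(34879.881788 + 4719.309410) = 198.9955 km
11: √((1.5203·111.32)² + (0.3697·55.09)²) = √(28642.108550 + 414.805442) = 170.4609 km
12: √((1.7362·111.32)² + (-1.5419·55.09)²) = √(37354.755582 + 7215.359288) = 211.1164 km
13: √((-1.5861·111.32)² + (1.6646·55.09)²) = √(31175.076336 + 8409.406096) = 198.9585 km
Threshold 135 km: 2 (79.4302 km), 7 (82.9081 km), 6 (131.2015 km) are within range.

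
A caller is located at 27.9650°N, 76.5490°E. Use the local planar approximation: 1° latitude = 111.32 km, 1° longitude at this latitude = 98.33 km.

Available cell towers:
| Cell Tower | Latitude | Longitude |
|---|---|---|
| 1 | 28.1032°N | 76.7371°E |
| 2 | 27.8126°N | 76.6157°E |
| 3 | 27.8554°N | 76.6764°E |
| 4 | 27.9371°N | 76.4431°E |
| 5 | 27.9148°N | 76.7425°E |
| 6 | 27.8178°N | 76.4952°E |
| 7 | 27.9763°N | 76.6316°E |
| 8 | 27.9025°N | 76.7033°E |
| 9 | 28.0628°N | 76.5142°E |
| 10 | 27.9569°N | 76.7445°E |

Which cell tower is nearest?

Distances from 27.9650°N, 76.5490°E:
1: √((0.1382·111.32)² + (0.1881·98.33)²) = √(236.680502 + 342.097318) = 24.0578 km
2: √((-0.1524·111.32)² + (0.0667·98.33)²) = √(287.816925 + 43.015378) = 18.1888 km
3: √((-0.1096·111.32)² + (0.1274·98.33)²) = √(148.856397 + 156.931792) = 17.4868 km
4: √((-0.0279·111.32)² + (-0.1059·98.33)²) = √(9.646168 + 108.433630) = 10.8665 km
5: √((-0.0502·111.32)² + (0.1935·98.33)²) = √(31.228695 + 362.021211) = 19.8305 km
6: √((-0.1472·111.32)² + (-0.0538·98.33)²) = √(268.510959 + 27.985729) = 17.2191 km
7: √((0.0113·111.32)² + (0.0826·98.33)²) = √(1.582353 + 65.967826) = 8.2189 km
8: √((-0.0625·111.32)² + (0.1543·98.33)²) = √(48.406806 + 230.199264) = 16.6915 km
9: √((0.0978·111.32)² + (-0.0348·98.33)²) = √(118.528859 + 11.709290) = 11.4122 km
10: √((-0.0081·111.32)² + (0.1955·98.33)²) = √(0.813048 + 369.543529) = 19.2447 km
Minimum: 7 at 8.2189 km.

7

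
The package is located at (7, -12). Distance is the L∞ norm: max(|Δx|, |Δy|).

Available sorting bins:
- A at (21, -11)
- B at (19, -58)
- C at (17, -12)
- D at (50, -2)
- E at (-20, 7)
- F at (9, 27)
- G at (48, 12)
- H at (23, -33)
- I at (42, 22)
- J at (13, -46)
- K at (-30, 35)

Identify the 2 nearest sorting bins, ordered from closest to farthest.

C, A

Distances from (7, -12):
A: max(|14|, |1|) = 14
B: max(|12|, |-46|) = 46
C: max(|10|, |0|) = 10
D: max(|43|, |10|) = 43
E: max(|-27|, |19|) = 27
F: max(|2|, |39|) = 39
G: max(|41|, |24|) = 41
H: max(|16|, |-21|) = 21
I: max(|35|, |34|) = 35
J: max(|6|, |-34|) = 34
K: max(|-37|, |47|) = 47
Sorted: C (10) < A (14) < H (21) < E (27) < …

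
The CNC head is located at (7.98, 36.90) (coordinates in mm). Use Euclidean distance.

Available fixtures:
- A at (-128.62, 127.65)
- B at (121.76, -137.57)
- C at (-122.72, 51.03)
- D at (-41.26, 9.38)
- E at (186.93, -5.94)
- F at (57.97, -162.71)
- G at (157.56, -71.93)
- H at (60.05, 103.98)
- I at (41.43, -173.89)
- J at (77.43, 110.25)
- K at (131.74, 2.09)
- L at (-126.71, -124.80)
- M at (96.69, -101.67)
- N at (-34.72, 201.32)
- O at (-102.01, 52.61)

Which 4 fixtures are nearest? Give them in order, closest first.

D, H, J, O

Distances from (7.98, 36.90):
A: 164.00 mm
B: 208.29 mm
C: 131.46 mm
D: 56.41 mm
E: 184.01 mm
F: 205.77 mm
G: 184.98 mm
H: 84.92 mm
I: 213.43 mm
J: 101.01 mm
K: 128.56 mm
L: 210.45 mm
M: 164.53 mm
N: 169.87 mm
O: 111.11 mm
Sorted: D (56.41 mm) < H (84.92 mm) < J (101.01 mm) < O (111.11 mm) < K (128.56 mm) < C (131.46 mm) < …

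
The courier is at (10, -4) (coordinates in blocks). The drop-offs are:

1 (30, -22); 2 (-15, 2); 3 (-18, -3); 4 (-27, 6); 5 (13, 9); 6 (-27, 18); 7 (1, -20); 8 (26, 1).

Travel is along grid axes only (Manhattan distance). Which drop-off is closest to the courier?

5

Distances from (10, -4):
1: 38 blocks
2: 31 blocks
3: 29 blocks
4: 47 blocks
5: 16 blocks
6: 59 blocks
7: 25 blocks
8: 21 blocks
Minimum: 5 at 16 blocks.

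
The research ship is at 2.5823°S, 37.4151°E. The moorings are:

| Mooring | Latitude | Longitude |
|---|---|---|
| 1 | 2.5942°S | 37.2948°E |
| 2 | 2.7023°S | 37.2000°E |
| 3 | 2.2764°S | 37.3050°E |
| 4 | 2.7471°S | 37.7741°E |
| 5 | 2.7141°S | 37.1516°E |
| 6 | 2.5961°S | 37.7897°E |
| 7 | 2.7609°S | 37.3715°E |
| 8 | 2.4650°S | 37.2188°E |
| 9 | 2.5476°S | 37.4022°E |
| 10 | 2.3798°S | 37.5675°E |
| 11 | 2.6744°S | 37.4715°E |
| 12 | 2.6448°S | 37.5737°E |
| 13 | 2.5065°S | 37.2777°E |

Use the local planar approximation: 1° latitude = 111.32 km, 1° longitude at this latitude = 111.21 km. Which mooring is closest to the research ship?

9

Distances from 2.5823°S, 37.4151°E:
1: 13.4440 km
2: 27.3984 km
3: 36.1872 km
4: 43.9376 km
5: 32.7717 km
6: 41.6876 km
7: 20.4645 km
8: 25.4377 km
9: 4.1206 km
10: 28.2029 km
11: 12.0190 km
12: 18.9606 km
13: 17.4553 km
Minimum: 9 at 4.1206 km.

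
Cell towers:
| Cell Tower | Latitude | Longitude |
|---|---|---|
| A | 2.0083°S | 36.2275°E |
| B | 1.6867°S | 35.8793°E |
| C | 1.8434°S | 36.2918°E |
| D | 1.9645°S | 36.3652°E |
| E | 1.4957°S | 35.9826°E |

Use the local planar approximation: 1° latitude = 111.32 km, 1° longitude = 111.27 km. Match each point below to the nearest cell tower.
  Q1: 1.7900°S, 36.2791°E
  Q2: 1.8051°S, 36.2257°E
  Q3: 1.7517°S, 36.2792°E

Q1 at 1.7900°S, 36.2791°E:
  A: 24.9702 km
  B: 45.9480 km
  C: 6.1101 km
  D: 21.6593 km
  E: 46.4947 km
  → nearest: C (6.1101 km)
Q2 at 1.8051°S, 36.2257°E:
  A: 22.6211 km
  B: 40.7352 km
  C: 8.5014 km
  D: 23.5754 km
  E: 43.7946 km
  → nearest: C (8.5014 km)
Q3 at 1.7517°S, 36.2792°E:
  A: 29.1382 km
  B: 45.0814 km
  C: 10.3039 km
  D: 25.5487 km
  E: 43.6040 km
  → nearest: C (10.3039 km)

Q1→C; Q2→C; Q3→C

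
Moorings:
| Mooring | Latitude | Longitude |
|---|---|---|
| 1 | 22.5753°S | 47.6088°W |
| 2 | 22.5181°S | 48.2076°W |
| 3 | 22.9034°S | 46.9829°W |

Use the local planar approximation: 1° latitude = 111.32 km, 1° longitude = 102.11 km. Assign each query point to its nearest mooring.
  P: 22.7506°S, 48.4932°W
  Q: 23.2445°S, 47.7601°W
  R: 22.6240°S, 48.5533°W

P→2; Q→1; R→2

P at 22.7506°S, 48.4932°W:
  1: √((0.1753·111.32)² + (0.8844·102.11)²) = √(380.811651 + 8155.188807) = 92.3905 km
  2: √((0.2325·111.32)² + (0.2856·102.11)²) = √(669.872748 + 850.458172) = 38.9914 km
  3: √((-0.1528·111.32)² + (1.5103·102.11)²) = √(289.329758 + 23782.800737) = 155.1520 km
  → nearest: 2 (38.9914 km)
Q at 23.2445°S, 47.7601°W:
  1: √((0.6692·111.32)² + (0.1513·102.11)²) = √(5549.556278 + 238.679109) = 76.0805 km
  2: √((0.7264·111.32)² + (-0.4475·102.11)²) = √(6538.800187 + 2087.962198) = 92.8804 km
  3: √((0.3411·111.32)² + (0.7772·102.11)²) = √(1441.815978 + 6297.992458) = 87.9762 km
  → nearest: 1 (76.0805 km)
R at 22.6240°S, 48.5533°W:
  1: √((0.0487·111.32)² + (0.9445·102.11)²) = √(29.390320 + 9301.231996) = 96.5951 km
  2: √((0.1059·111.32)² + (0.3457·102.11)²) = √(138.975523 + 1246.049547) = 37.2159 km
  3: √((-0.2794·111.32)² + (1.5704·102.11)²) = √(967.384665 + 25713.259073) = 163.3421 km
  → nearest: 2 (37.2159 km)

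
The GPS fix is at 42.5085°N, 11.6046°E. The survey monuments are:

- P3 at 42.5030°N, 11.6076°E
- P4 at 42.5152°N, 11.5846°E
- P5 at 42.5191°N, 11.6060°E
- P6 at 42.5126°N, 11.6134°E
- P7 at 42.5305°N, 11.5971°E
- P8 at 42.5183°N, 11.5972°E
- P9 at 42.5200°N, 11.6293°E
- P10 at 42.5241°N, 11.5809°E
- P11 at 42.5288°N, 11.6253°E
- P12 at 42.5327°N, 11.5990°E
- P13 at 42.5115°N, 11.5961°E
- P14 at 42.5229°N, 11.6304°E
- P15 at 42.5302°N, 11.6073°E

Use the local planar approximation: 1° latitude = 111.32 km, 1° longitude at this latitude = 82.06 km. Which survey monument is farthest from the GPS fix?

Distances from 42.5085°N, 11.6046°E:
P3: √((-0.0055·111.32)² + (0.0030·82.06)²) = √(0.374862 + 0.060605) = 0.6599 km
P4: √((0.0067·111.32)² + (-0.0200·82.06)²) = √(0.556283 + 2.693537) = 1.8027 km
P5: √((0.0106·111.32)² + (0.0014·82.06)²) = √(1.392381 + 0.013198) = 1.1856 km
P6: √((0.0041·111.32)² + (0.0088·82.06)²) = √(0.208312 + 0.521469) = 0.8543 km
P7: √((0.0220·111.32)² + (-0.0075·82.06)²) = √(5.997797 + 0.378779) = 2.5252 km
P8: √((0.0098·111.32)² + (-0.0074·82.06)²) = √(1.190141 + 0.368745) = 1.2486 km
P9: √((0.0115·111.32)² + (0.0247·82.06)²) = √(1.638861 + 4.108251) = 2.3973 km
P10: √((0.0156·111.32)² + (-0.0237·82.06)²) = √(3.015752 + 3.782333) = 2.6073 km
P11: √((0.0203·111.32)² + (0.0207·82.06)²) = √(5.106678 + 2.885385) = 2.8270 km
P12: √((0.0242·111.32)² + (-0.0056·82.06)²) = √(7.257334 + 0.211173) = 2.7329 km
P13: √((0.0030·111.32)² + (-0.0085·82.06)²) = √(0.111529 + 0.486520) = 0.7733 km
P14: √((0.0144·111.32)² + (0.0258·82.06)²) = √(2.569635 + 4.482316) = 2.6556 km
P15: √((0.0217·111.32)² + (0.0027·82.06)²) = √(5.835336 + 0.049090) = 2.4258 km
Maximum: P11 at 2.8270 km.

P11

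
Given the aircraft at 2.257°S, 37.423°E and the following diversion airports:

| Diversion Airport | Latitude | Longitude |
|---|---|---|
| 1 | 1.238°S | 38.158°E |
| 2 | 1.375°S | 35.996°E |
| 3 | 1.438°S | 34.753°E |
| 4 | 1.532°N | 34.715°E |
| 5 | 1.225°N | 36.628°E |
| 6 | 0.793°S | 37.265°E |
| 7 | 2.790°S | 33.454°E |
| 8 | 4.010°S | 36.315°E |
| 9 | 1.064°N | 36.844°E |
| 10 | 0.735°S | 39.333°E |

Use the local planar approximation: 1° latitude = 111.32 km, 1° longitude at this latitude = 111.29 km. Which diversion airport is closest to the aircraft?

1

Distances from 2.257°S, 37.423°E:
1: √((1.019·111.32)² + (0.735·111.29)²) = √(12867.51737 + 6690.93734) = 139.852 km
2: √((0.882·111.32)² + (-1.427·111.29)²) = √(9640.14498 + 25220.87973) = 186.711 km
3: √((0.819·111.32)² + (-2.670·111.29)²) = √(8312.16583 + 88294.73502) = 310.817 km
4: √((3.789·111.32)² + (-2.708·111.29)²) = √(177908.05260 + 90825.87801) = 518.396 km
5: √((3.482·111.32)² + (-0.795·111.29)²) = √(150246.34951 + 7827.92295) = 397.586 km
6: √((1.464·111.32)² + (-0.158·111.29)²) = √(26560.02924 + 309.19073) = 163.918 km
7: √((-0.533·111.32)² + (-3.969·111.29)²) = √(3520.47134 + 195107.73293) = 445.677 km
8: √((-1.753·111.32)² + (-1.108·111.29)²) = √(38081.16512 + 15205.18840) = 230.838 km
9: √((3.321·111.32)² + (-0.579·111.29)²) = √(136673.44661 + 4152.11537) = 375.267 km
10: √((1.522·111.32)² + (1.910·111.29)²) = √(28706.19960 + 45183.41158) = 271.826 km
Minimum: 1 at 139.852 km.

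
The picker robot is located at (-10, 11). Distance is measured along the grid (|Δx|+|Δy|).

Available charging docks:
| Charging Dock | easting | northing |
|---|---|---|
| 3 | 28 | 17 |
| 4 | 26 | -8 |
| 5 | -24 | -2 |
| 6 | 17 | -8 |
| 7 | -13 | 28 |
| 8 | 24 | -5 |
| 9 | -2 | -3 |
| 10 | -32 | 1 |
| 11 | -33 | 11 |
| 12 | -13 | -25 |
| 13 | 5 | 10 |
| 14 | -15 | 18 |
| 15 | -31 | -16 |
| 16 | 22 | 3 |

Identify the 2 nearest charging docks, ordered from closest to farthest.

14, 13

Distances from (-10, 11):
3: |38| + |6| = 38 + 6 = 44
4: |36| + |-19| = 36 + 19 = 55
5: |-14| + |-13| = 14 + 13 = 27
6: |27| + |-19| = 27 + 19 = 46
7: |-3| + |17| = 3 + 17 = 20
8: |34| + |-16| = 34 + 16 = 50
9: |8| + |-14| = 8 + 14 = 22
10: |-22| + |-10| = 22 + 10 = 32
11: |-23| + |0| = 23 + 0 = 23
12: |-3| + |-36| = 3 + 36 = 39
13: |15| + |-1| = 15 + 1 = 16
14: |-5| + |7| = 5 + 7 = 12
15: |-21| + |-27| = 21 + 27 = 48
16: |32| + |-8| = 32 + 8 = 40
Sorted: 14 (12) < 13 (16) < 7 (20) < 9 (22) < …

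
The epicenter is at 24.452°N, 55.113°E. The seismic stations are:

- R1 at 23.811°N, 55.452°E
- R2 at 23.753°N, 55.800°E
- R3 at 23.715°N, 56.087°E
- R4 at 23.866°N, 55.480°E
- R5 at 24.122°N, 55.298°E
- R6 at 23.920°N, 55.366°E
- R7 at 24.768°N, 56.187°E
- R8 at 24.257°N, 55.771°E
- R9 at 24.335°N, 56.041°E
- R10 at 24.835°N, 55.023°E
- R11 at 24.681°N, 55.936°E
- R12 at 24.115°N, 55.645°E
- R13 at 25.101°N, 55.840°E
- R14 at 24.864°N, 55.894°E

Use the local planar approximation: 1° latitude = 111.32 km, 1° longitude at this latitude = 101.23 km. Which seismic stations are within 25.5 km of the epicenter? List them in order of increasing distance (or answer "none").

none

Distances from 24.452°N, 55.113°E:
R1: 79.179 km
R2: 104.361 km
R3: 128.268 km
R4: 75.071 km
R5: 41.234 km
R6: 64.523 km
R7: 114.270 km
R8: 70.057 km
R9: 94.840 km
R10: 43.598 km
R11: 87.125 km
R12: 65.633 km
R13: 103.129 km
R14: 91.401 km
Threshold 25.5 km: none within range.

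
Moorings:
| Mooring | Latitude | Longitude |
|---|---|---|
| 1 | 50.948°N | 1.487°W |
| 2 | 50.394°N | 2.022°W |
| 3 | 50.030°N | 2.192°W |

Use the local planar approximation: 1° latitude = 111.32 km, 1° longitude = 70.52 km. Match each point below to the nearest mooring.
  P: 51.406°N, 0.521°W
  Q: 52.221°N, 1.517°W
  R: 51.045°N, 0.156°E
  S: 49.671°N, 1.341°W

P→1; Q→1; R→1; S→3

P at 51.406°N, 0.521°W:
  1: √((-0.458·111.32)² + (-0.966·70.52)²) = √(2599.42536 + 4640.65048) = 85.089 km
  2: √((-1.012·111.32)² + (-1.501·70.52)²) = √(12691.33829 + 11204.33258) = 154.582 km
  3: √((-1.376·111.32)² + (-1.671·70.52)²) = √(23462.98501 + 13886.01107) = 193.259 km
  → nearest: 1 (85.089 km)
Q at 52.221°N, 1.517°W:
  1: √((-1.273·111.32)² + (0.030·70.52)²) = √(20081.82613 + 4.47576) = 141.726 km
  2: √((-1.827·111.32)² + (-0.505·70.52)²) = √(41364.09149 + 1268.25728) = 206.476 km
  3: √((-2.191·111.32)² + (-0.675·70.52)²) = √(59488.24414 + 2265.85520) = 248.504 km
  → nearest: 1 (141.726 km)
R at 51.045°N, 0.156°E:
  1: √((-0.097·111.32)² + (-1.643·70.52)²) = √(116.59767 + 13424.54992) = 116.366 km
  2: √((-0.651·111.32)² + (-2.178·70.52)²) = √(5251.80234 + 23590.67449) = 169.831 km
  3: √((-1.015·111.32)² + (-2.348·70.52)²) = √(12766.69490 + 27417.05431) = 200.459 km
  → nearest: 1 (116.366 km)
S at 49.671°N, 1.341°W:
  1: √((1.277·111.32)² + (-0.146·70.52)²) = √(20208.22598 + 106.00597) = 142.528 km
  2: √((0.723·111.32)² + (-0.681·70.52)²) = √(6477.73220 + 2306.31610) = 93.723 km
  3: √((0.359·111.32)² + (-0.851·70.52)²) = √(1597.11170 + 3601.50256) = 72.101 km
  → nearest: 3 (72.101 km)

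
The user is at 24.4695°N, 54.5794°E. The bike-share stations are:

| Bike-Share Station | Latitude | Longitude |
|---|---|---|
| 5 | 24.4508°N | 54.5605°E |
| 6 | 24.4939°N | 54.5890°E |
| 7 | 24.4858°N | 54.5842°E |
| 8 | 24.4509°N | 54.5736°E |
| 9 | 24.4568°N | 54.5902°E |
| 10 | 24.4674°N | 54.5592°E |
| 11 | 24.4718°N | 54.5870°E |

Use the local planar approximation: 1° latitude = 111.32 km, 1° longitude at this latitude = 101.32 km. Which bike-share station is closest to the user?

11

Distances from 24.4695°N, 54.5794°E:
5: √((-0.0187·111.32)² + (-0.0189·101.32)²) = √(4.333408 + 3.667026) = 2.8285 km
6: √((0.0244·111.32)² + (0.0096·101.32)²) = √(7.377786 + 0.946091) = 2.8851 km
7: √((0.0163·111.32)² + (0.0048·101.32)²) = √(3.292468 + 0.236523) = 1.8786 km
8: √((-0.0186·111.32)² + (-0.0058·101.32)²) = √(4.287186 + 0.345340) = 2.1523 km
9: √((-0.0127·111.32)² + (0.0108·101.32)²) = √(1.998729 + 1.197396) = 1.7878 km
10: √((-0.0021·111.32)² + (-0.0202·101.32)²) = √(0.054649 + 4.188834) = 2.0600 km
11: √((0.0023·111.32)² + (0.0076·101.32)²) = √(0.065554 + 0.592949) = 0.8115 km
Minimum: 11 at 0.8115 km.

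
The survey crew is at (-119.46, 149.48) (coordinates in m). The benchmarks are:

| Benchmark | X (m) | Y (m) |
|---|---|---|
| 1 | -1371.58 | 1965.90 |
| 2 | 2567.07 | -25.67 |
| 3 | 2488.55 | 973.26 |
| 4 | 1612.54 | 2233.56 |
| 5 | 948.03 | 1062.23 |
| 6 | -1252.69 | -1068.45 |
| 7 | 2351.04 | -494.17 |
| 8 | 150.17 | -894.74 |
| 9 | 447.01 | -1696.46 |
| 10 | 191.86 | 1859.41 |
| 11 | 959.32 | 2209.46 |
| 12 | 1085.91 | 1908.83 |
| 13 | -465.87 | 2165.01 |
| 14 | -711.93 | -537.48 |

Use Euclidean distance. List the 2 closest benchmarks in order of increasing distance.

14, 8

Distances from (-119.46, 149.48):
1: 2206.17 m
2: 2692.23 m
3: 2735.02 m
4: 2709.84 m
5: 1404.51 m
6: 1663.60 m
7: 2552.97 m
8: 1078.47 m
9: 1930.90 m
10: 1738.04 m
11: 2325.36 m
12: 2132.66 m
13: 2045.08 m
14: 907.16 m
Sorted: 14 (907.16 m) < 8 (1078.47 m) < 5 (1404.51 m) < 6 (1663.60 m) < …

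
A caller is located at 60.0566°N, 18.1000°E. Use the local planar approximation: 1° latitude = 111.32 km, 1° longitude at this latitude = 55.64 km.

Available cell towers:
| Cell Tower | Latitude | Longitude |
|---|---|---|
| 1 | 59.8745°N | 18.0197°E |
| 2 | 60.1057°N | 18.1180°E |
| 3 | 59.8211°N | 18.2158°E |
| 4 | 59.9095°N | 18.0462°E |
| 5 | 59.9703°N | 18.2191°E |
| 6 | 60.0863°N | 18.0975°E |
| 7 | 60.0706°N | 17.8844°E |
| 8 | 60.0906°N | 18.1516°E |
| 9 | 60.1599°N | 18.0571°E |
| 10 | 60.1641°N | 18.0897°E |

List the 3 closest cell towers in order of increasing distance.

Distances from 60.0566°N, 18.1000°E:
1: 20.7579 km
2: 5.5568 km
3: 26.9960 km
4: 16.6465 km
5: 11.6707 km
6: 3.3091 km
7: 12.0968 km
8: 4.7506 km
9: 11.7445 km
10: 11.9806 km
Sorted: 6 (3.3091 km) < 8 (4.7506 km) < 2 (5.5568 km) < 5 (11.6707 km) < 9 (11.7445 km) < …

6, 8, 2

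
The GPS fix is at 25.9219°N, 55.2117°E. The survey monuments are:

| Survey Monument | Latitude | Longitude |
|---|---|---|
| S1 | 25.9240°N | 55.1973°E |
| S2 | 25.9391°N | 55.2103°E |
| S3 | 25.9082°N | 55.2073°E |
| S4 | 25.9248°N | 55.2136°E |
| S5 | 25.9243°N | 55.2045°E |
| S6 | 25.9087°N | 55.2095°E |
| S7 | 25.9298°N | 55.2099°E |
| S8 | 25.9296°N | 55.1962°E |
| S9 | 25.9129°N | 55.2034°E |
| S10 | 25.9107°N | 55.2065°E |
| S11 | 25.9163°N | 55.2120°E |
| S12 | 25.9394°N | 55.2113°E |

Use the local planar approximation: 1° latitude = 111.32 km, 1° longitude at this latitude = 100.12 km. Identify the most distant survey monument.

S12

Distances from 25.9219°N, 55.2117°E:
S1: 1.4606 km
S2: 1.9198 km
S3: 1.5874 km
S4: 0.3747 km
S5: 0.7688 km
S6: 1.4858 km
S7: 0.8977 km
S8: 1.7729 km
S9: 1.3017 km
S10: 1.3511 km
S11: 0.6241 km
S12: 1.9485 km
Maximum: S12 at 1.9485 km.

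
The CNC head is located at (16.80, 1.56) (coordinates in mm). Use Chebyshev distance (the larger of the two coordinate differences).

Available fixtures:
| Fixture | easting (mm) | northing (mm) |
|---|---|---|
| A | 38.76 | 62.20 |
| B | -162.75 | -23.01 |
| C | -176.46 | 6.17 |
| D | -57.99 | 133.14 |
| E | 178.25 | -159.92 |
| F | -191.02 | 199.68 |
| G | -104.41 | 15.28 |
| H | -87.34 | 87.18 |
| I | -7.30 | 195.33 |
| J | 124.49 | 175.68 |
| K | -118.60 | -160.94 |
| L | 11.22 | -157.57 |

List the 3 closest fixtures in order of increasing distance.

Distances from (16.80, 1.56):
A: 60.64 mm
B: 179.55 mm
C: 193.26 mm
D: 131.58 mm
E: 161.48 mm
F: 207.82 mm
G: 121.21 mm
H: 104.14 mm
I: 193.77 mm
J: 174.12 mm
K: 162.50 mm
L: 159.13 mm
Sorted: A (60.64 mm) < H (104.14 mm) < G (121.21 mm) < D (131.58 mm) < L (159.13 mm) < …

A, H, G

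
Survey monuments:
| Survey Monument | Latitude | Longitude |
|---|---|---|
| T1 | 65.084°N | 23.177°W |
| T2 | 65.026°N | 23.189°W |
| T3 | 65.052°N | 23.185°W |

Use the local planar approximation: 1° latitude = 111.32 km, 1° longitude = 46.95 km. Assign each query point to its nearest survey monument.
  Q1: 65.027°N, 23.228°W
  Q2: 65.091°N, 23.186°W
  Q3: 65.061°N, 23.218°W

Q1 at 65.027°N, 23.228°W:
  T1: 6.782 km
  T2: 1.834 km
  T3: 3.438 km
  → nearest: T2 (1.834 km)
Q2 at 65.091°N, 23.186°W:
  T1: 0.886 km
  T2: 7.237 km
  T3: 4.342 km
  → nearest: T1 (0.886 km)
Q3 at 65.061°N, 23.218°W:
  T1: 3.203 km
  T2: 4.127 km
  T3: 1.845 km
  → nearest: T3 (1.845 km)

Q1→T2; Q2→T1; Q3→T3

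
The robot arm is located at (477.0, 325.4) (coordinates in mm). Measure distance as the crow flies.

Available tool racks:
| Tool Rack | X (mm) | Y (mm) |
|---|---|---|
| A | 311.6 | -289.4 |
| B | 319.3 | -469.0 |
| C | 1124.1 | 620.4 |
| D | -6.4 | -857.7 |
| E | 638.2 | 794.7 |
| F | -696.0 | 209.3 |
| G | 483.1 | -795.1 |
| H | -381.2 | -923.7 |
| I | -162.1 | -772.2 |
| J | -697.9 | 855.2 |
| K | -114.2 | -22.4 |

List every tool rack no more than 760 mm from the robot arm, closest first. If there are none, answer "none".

Distances from (477.0, 325.4):
A: √((-165.4)² + (-614.8)²) = √(27357.160 + 377979.040) = 636.7 mm
B: √((-157.7)² + (-794.4)²) = √(24869.290 + 631071.360) = 809.9 mm
C: √((647.1)² + (295.0)²) = √(418738.410 + 87025.000) = 711.2 mm
D: √((-483.4)² + (-1183.1)²) = √(233675.560 + 1399725.610) = 1278.0 mm
E: √((161.2)² + (469.3)²) = √(25985.440 + 220242.490) = 496.2 mm
F: √((-1173.0)² + (-116.1)²) = √(1375929.000 + 13479.210) = 1178.7 mm
G: √((6.1)² + (-1120.5)²) = √(37.210 + 1255520.250) = 1120.5 mm
H: √((-858.2)² + (-1249.1)²) = √(736507.240 + 1560250.810) = 1515.5 mm
I: √((-639.1)² + (-1097.6)²) = √(408448.810 + 1204725.760) = 1270.1 mm
J: √((-1174.9)² + (529.8)²) = √(1380390.010 + 280688.040) = 1288.8 mm
K: √((-591.2)² + (-347.8)²) = √(349517.440 + 120964.840) = 685.9 mm
Threshold 760 mm: E (496.2 mm), A (636.7 mm), K (685.9 mm), C (711.2 mm) are within range.

E, A, K, C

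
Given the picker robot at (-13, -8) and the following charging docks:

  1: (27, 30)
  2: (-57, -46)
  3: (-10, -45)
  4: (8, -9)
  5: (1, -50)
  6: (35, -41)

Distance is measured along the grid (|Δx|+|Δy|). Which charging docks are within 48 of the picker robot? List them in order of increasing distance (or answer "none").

4, 3

Distances from (-13, -8):
1: |40| + |38| = 40 + 38 = 78
2: |-44| + |-38| = 44 + 38 = 82
3: |3| + |-37| = 3 + 37 = 40
4: |21| + |-1| = 21 + 1 = 22
5: |14| + |-42| = 14 + 42 = 56
6: |48| + |-33| = 48 + 33 = 81
Threshold 48: 4 (22), 3 (40) are within range.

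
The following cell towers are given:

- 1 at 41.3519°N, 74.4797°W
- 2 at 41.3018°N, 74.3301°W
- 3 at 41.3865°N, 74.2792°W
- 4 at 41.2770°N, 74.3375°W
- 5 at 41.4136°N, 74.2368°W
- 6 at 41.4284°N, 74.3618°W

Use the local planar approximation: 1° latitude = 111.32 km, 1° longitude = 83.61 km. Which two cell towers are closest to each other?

2 and 4

Pairwise distances:
1–2: 13.6951 km
1–3: 17.2006 km
1–4: 14.5216 km
1–5: 21.4389 km
1–6: 13.0267 km
2–3: 10.3447 km
2–4: 2.8292 km
2–5: 14.6883 km
2–6: 14.3402 km
3–4: 13.1280 km
3–5: 4.6549 km
3–6: 8.3337 km
4–5: 17.3816 km
4–6: 16.9759 km
5–6: 10.5803 km
Closest pair: 2–4 at 2.8292 km.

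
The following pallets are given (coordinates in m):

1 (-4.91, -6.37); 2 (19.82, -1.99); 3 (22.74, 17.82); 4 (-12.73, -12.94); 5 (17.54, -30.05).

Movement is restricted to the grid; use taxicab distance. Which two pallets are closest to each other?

Pairwise distances:
1–2: 29.11 m
1–3: 51.84 m
1–4: 14.39 m
1–5: 46.13 m
2–3: 22.73 m
2–4: 43.50 m
2–5: 30.34 m
3–4: 66.23 m
3–5: 53.07 m
4–5: 47.38 m
Closest pair: 1–4 at 14.39 m.

1 and 4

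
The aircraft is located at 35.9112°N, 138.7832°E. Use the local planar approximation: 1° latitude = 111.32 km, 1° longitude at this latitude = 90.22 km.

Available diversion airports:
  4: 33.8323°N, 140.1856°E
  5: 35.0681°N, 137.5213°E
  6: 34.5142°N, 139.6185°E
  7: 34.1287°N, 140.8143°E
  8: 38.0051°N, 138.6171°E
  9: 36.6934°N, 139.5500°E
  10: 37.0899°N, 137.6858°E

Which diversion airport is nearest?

Distances from 35.9112°N, 138.7832°E:
4: 263.7520 km
5: 147.5468 km
6: 172.8116 km
7: 270.0975 km
8: 233.5742 km
9: 111.2112 km
10: 164.3755 km
Minimum: 9 at 111.2112 km.

9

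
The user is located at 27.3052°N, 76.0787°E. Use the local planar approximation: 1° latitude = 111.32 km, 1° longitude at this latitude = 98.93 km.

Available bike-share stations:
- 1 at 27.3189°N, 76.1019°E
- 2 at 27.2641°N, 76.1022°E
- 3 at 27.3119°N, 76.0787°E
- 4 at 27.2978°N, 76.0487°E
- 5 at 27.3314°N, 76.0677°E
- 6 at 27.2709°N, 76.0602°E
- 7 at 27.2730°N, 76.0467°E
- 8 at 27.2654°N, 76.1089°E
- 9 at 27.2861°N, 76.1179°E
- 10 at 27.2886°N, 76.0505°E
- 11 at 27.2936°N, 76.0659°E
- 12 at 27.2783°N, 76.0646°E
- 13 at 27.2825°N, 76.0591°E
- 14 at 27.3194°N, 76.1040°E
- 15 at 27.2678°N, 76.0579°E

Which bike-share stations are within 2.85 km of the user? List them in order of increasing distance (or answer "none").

Distances from 27.3052°N, 76.0787°E:
1: 2.7557 km
2: 5.1320 km
3: 0.7458 km
4: 3.0801 km
5: 3.1130 km
6: 4.2343 km
7: 4.7823 km
8: 5.3438 km
9: 4.4227 km
10: 3.3463 km
11: 1.8086 km
12: 3.3035 km
13: 3.1852 km
14: 2.9603 km
15: 4.6441 km
Threshold 2.85 km: 3 (0.7458 km), 11 (1.8086 km), 1 (2.7557 km) are within range.

3, 11, 1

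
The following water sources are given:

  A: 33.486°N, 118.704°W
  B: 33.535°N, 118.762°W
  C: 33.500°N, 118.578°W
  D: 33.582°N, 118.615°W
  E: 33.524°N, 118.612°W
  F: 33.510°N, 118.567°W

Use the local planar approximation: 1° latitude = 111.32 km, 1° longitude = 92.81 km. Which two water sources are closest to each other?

Pairwise distances:
A–B: 7.664 km
A–C: 11.797 km
A–D: 13.507 km
A–E: 9.529 km
A–F: 12.993 km
B–C: 17.516 km
B–D: 14.612 km
B–E: 13.975 km
B–F: 18.311 km
C–D: 9.753 km
C–E: 4.135 km
C–F: 1.510 km
D–E: 6.463 km
D–F: 9.170 km
E–F: 4.458 km
Closest pair: C–F at 1.510 km.

C and F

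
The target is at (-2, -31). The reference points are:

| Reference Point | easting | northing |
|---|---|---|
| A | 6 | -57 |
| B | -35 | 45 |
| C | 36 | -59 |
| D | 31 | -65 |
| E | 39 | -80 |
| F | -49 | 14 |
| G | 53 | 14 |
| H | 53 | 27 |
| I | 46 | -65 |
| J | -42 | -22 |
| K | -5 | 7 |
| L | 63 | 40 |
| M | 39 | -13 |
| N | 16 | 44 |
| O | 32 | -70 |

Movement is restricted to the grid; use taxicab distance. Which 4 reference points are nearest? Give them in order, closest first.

Distances from (-2, -31):
A: |8| + |-26| = 8 + 26 = 34
B: |-33| + |76| = 33 + 76 = 109
C: |38| + |-28| = 38 + 28 = 66
D: |33| + |-34| = 33 + 34 = 67
E: |41| + |-49| = 41 + 49 = 90
F: |-47| + |45| = 47 + 45 = 92
G: |55| + |45| = 55 + 45 = 100
H: |55| + |58| = 55 + 58 = 113
I: |48| + |-34| = 48 + 34 = 82
J: |-40| + |9| = 40 + 9 = 49
K: |-3| + |38| = 3 + 38 = 41
L: |65| + |71| = 65 + 71 = 136
M: |41| + |18| = 41 + 18 = 59
N: |18| + |75| = 18 + 75 = 93
O: |34| + |-39| = 34 + 39 = 73
Sorted: A (34) < K (41) < J (49) < M (59) < C (66) < D (67) < …

A, K, J, M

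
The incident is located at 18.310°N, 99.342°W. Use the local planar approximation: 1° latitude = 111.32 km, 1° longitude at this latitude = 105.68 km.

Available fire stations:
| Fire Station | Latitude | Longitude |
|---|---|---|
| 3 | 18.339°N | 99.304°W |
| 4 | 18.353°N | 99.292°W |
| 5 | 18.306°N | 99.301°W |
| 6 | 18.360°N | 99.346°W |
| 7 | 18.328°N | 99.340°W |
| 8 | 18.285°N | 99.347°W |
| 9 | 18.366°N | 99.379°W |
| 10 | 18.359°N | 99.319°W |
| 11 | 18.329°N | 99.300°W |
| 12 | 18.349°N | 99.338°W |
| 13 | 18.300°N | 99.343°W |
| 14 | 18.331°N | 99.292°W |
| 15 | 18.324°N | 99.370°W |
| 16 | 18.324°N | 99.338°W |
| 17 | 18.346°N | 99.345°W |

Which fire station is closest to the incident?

Distances from 18.310°N, 99.342°W:
3: √((0.029·111.32)² + (0.038·105.68)²) = √(10.42179 + 16.12697) = 5.153 km
4: √((0.043·111.32)² + (0.050·105.68)²) = √(22.91307 + 27.92066) = 7.130 km
5: √((-0.004·111.32)² + (0.041·105.68)²) = √(0.19827 + 18.77385) = 4.356 km
6: √((0.050·111.32)² + (-0.004·105.68)²) = √(30.98036 + 0.17869) = 5.582 km
7: √((0.018·111.32)² + (0.002·105.68)²) = √(4.01505 + 0.04467) = 2.015 km
8: √((-0.025·111.32)² + (-0.005·105.68)²) = √(7.74509 + 0.27921) = 2.833 km
9: √((0.056·111.32)² + (-0.037·105.68)²) = √(38.86176 + 15.28935) = 7.359 km
10: √((0.049·111.32)² + (0.023·105.68)²) = √(29.75353 + 5.90801) = 5.972 km
11: √((0.019·111.32)² + (0.042·105.68)²) = √(4.47356 + 19.70081) = 4.917 km
12: √((0.039·111.32)² + (0.004·105.68)²) = √(18.84845 + 0.17869) = 4.362 km
13: √((-0.010·111.32)² + (-0.001·105.68)²) = √(1.23921 + 0.01117) = 1.118 km
14: √((0.021·111.32)² + (0.050·105.68)²) = √(5.46493 + 27.92066) = 5.778 km
15: √((0.014·111.32)² + (-0.028·105.68)²) = √(2.42886 + 8.75592) = 3.344 km
16: √((0.014·111.32)² + (0.004·105.68)²) = √(2.42886 + 0.17869) = 1.615 km
17: √((0.036·111.32)² + (-0.003·105.68)²) = √(16.06022 + 0.10051) = 4.020 km
Minimum: 13 at 1.118 km.

13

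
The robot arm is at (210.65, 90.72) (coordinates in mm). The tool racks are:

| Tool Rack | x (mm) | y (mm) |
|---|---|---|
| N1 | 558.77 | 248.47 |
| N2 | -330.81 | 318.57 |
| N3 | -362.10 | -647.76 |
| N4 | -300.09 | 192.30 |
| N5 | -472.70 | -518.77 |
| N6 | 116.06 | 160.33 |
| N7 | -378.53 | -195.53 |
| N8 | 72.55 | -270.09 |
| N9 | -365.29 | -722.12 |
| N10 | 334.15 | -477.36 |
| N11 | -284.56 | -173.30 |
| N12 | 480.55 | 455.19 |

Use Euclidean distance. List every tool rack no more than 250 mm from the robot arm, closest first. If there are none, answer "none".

Distances from (210.65, 90.72):
N1: √((348.12)² + (157.75)²) = √(121187.5344 + 24885.0625) = 382.19 mm
N2: √((-541.46)² + (227.85)²) = √(293178.9316 + 51915.6225) = 587.45 mm
N3: √((-572.75)² + (-738.48)²) = √(328042.5625 + 545352.7104) = 934.56 mm
N4: √((-510.74)² + (101.58)²) = √(260855.3476 + 10318.4964) = 520.74 mm
N5: √((-683.35)² + (-609.49)²) = √(466967.2225 + 371478.0601) = 915.67 mm
N6: √((-94.59)² + (69.61)²) = √(8947.2681 + 4845.5521) = 117.44 mm
N7: √((-589.18)² + (-286.25)²) = √(347133.0724 + 81939.0625) = 655.04 mm
N8: √((-138.10)² + (-360.81)²) = √(19071.6100 + 130183.8561) = 386.34 mm
N9: √((-575.94)² + (-812.84)²) = √(331706.8836 + 660708.8656) = 996.20 mm
N10: √((123.50)² + (-568.08)²) = √(15252.2500 + 322714.8864) = 581.35 mm
N11: √((-495.21)² + (-264.02)²) = √(245232.9441 + 69706.5604) = 561.19 mm
N12: √((269.90)² + (364.47)²) = √(72846.0100 + 132838.3809) = 453.52 mm
Threshold 250 mm: N6 (117.44 mm) is within range.

N6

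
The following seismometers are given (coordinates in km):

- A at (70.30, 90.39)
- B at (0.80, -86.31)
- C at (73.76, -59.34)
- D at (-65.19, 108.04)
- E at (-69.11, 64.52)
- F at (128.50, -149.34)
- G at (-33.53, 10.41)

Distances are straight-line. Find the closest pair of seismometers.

Pairwise distances:
A–B: √((-69.50)² + (-176.70)²) = √(4830.2500 + 31222.8900) = 189.88 km
A–C: √((3.46)² + (-149.73)²) = √(11.9716 + 22419.0729) = 149.77 km
A–D: √((-135.49)² + (17.65)²) = √(18357.5401 + 311.5225) = 136.63 km
A–E: √((-139.41)² + (-25.87)²) = √(19435.1481 + 669.2569) = 141.79 km
A–F: √((58.20)² + (-239.73)²) = √(3387.2400 + 57470.4729) = 246.69 km
A–G: √((-103.83)² + (-79.98)²) = √(10780.6689 + 6396.8004) = 131.06 km
B–C: √((72.96)² + (26.97)²) = √(5323.1616 + 727.3809) = 77.79 km
B–D: √((-65.99)² + (194.35)²) = √(4354.6801 + 37771.9225) = 205.25 km
B–E: √((-69.91)² + (150.83)²) = √(4887.4081 + 22749.6889) = 166.24 km
B–F: √((127.70)² + (-63.03)²) = √(16307.2900 + 3972.7809) = 142.41 km
B–G: √((-34.33)² + (96.72)²) = √(1178.5489 + 9354.7584) = 102.63 km
C–D: √((-138.95)² + (167.38)²) = √(19307.1025 + 28016.0644) = 217.54 km
C–E: √((-142.87)² + (123.86)²) = √(20411.8369 + 15341.2996) = 189.08 km
C–F: √((54.74)² + (-90.00)²) = √(2996.4676 + 8100.0000) = 105.34 km
C–G: √((-107.29)² + (69.75)²) = √(11511.1441 + 4865.0625) = 127.97 km
D–E: √((-3.92)² + (-43.52)²) = √(15.3664 + 1893.9904) = 43.70 km
D–F: √((193.69)² + (-257.38)²) = √(37515.8161 + 66244.4644) = 322.12 km
D–G: √((31.66)² + (-97.63)²) = √(1002.3556 + 9531.6169) = 102.64 km
E–F: √((197.61)² + (-213.86)²) = √(39049.7121 + 45736.0996) = 291.18 km
E–G: √((35.58)² + (-54.11)²) = √(1265.9364 + 2927.8921) = 64.76 km
F–G: √((-162.03)² + (159.75)²) = √(26253.7209 + 25520.0625) = 227.54 km
Closest pair: D–E at 43.70 km.

D and E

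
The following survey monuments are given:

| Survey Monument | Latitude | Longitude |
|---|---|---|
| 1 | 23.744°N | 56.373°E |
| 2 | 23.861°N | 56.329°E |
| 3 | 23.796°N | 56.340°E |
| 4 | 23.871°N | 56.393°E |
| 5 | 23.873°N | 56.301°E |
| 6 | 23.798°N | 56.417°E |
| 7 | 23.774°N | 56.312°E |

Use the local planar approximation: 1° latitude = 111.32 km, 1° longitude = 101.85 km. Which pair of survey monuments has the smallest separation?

Pairwise distances:
1–2: 13.774 km
1–3: 6.694 km
1–4: 14.284 km
1–5: 16.124 km
1–6: 7.498 km
1–7: 7.054 km
2–3: 7.322 km
2–4: 6.613 km
2–5: 3.149 km
2–6: 11.381 km
2–7: 9.838 km
3–4: 9.942 km
3–5: 9.447 km
3–6: 7.846 km
3–7: 3.759 km
4–5: 9.373 km
4–6: 8.486 km
4–7: 13.589 km
5–6: 14.467 km
5–7: 11.077 km
6–7: 11.023 km
Closest pair: 2–5 at 3.149 km.

2 and 5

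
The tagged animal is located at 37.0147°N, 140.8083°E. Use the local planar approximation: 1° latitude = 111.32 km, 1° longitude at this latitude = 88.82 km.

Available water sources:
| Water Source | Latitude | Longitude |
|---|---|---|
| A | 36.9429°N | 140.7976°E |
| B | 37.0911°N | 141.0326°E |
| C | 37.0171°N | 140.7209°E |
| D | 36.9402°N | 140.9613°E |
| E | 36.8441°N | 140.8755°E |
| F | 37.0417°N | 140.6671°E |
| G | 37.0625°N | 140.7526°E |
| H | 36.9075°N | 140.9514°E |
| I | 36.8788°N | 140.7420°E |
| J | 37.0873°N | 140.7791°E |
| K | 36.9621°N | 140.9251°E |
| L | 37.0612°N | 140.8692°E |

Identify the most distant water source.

B

Distances from 37.0147°N, 140.8083°E:
A: √((-0.0718·111.32)² + (-0.0107·88.82)²) = √(63.884468 + 0.903211) = 8.0491 km
B: √((0.0764·111.32)² + (0.2243·88.82)²) = √(72.332440 + 396.899073) = 21.6618 km
C: √((0.0024·111.32)² + (-0.0874·88.82)²) = √(0.071379 + 60.262120) = 7.7675 km
D: √((-0.0745·111.32)² + (0.1530·88.82)²) = √(68.779488 + 184.673423) = 15.9202 km
E: √((-0.1706·111.32)² + (0.0672·88.82)²) = √(360.665374 + 35.625427) = 19.9071 km
F: √((0.0270·111.32)² + (-0.1412·88.82)²) = √(9.033872 + 157.286313) = 12.8965 km
G: √((0.0478·111.32)² + (-0.0557·88.82)²) = √(28.314063 + 24.475520) = 7.2656 km
H: √((-0.1072·111.32)² + (0.1431·88.82)²) = √(142.408518 + 161.547710) = 17.4343 km
I: √((-0.1359·111.32)² + (-0.0663·88.82)²) = √(228.868123 + 34.677565) = 16.2341 km
J: √((0.0726·111.32)² + (-0.0292·88.82)²) = √(65.316008 + 6.726470) = 8.4878 km
K: √((-0.0526·111.32)² + (0.1168·88.82)²) = √(34.286084 + 107.623528) = 11.9126 km
L: √((0.0465·111.32)² + (0.0609·88.82)²) = √(26.794910 + 29.258774) = 7.4869 km
Maximum: B at 21.6618 km.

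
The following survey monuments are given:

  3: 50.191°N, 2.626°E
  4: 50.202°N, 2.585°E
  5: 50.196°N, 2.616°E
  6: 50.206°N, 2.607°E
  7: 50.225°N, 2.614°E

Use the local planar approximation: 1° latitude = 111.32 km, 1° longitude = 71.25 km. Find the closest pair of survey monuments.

3 and 5

Pairwise distances:
3–4: √((0.011·111.32)² + (-0.041·71.25)²) = √(1.49945 + 8.53370) = 3.168 km
3–5: √((0.005·111.32)² + (-0.010·71.25)²) = √(0.30980 + 0.50766) = 0.904 km
3–6: √((0.015·111.32)² + (-0.019·71.25)²) = √(2.78823 + 1.83264) = 2.150 km
3–7: √((0.034·111.32)² + (-0.012·71.25)²) = √(14.32532 + 0.73103) = 3.880 km
4–5: √((-0.006·111.32)² + (0.031·71.25)²) = √(0.44612 + 4.87858) = 2.308 km
4–6: √((0.004·111.32)² + (0.022·71.25)²) = √(0.19827 + 2.45706) = 1.630 km
4–7: √((0.023·111.32)² + (0.029·71.25)²) = √(6.55544 + 4.26939) = 3.290 km
5–6: √((0.010·111.32)² + (-0.009·71.25)²) = √(1.23921 + 0.41120) = 1.285 km
5–7: √((0.029·111.32)² + (-0.002·71.25)²) = √(10.42179 + 0.02031) = 3.231 km
6–7: √((0.019·111.32)² + (0.007·71.25)²) = √(4.47356 + 0.24875) = 2.173 km
Closest pair: 3–5 at 0.904 km.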